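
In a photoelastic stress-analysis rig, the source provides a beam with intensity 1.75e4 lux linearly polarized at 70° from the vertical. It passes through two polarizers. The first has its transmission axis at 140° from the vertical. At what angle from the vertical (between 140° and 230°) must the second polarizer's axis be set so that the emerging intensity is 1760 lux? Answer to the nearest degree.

θ ≈ 162°

I₁ = I₀ cos²(140° − 70°) = I₀ cos²(70°) = 0.117 I₀.
Target fraction: 1760 / 1.75e4 lux = 0.1006 of I₀.
Need I₂/I₀ = 0.1006, so cos²(θ − 140°) = 0.1006 / 0.117 = 0.8597.
θ − 140° = arccos(√0.8597) = 22.0°, giving θ ≈ 140 + 22.0 = 162.0°.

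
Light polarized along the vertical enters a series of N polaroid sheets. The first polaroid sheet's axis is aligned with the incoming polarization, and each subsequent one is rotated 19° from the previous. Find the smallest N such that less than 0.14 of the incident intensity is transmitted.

N = 19

First polarizer is aligned with the polarization: full transmission.
Each further stage multiplies by cos²(19°) = 0.894.
After N polarizers: T = 0.894^(N−1). Require T < 0.14 ⇒ N−1 > ln(0.14)/ln(0.894) = 17.55, so N−1 ≥ 18 and N = 19.
Check: N=19 gives T = 0.1331 < 0.14; N=18 gives T = 0.1489.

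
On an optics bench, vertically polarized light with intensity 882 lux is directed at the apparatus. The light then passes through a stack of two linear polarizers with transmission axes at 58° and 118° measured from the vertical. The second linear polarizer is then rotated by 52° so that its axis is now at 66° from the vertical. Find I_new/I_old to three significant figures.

I_new/I_old ≈ 3.92

Before rotation:
By Malus's law, I₁ = I₀ cos²(58° − 0°) = I₀ cos²(58°) = 0.2808 I₀.
I₂ = I₁ cos²(118° − 58°) = 0.2808 I₀ · cos²(60°) = 0.0702 I₀.
After rotation:
I₁ = I₀ cos²(58° − 0°) = I₀ cos²(58°) = 0.2808 I₀.
I₂ = I₁ cos²(66° − 58°) = 0.2808 I₀ · cos²(8°) = 0.2754 I₀.
Ratio = 0.2754 / 0.0702 = 3.923.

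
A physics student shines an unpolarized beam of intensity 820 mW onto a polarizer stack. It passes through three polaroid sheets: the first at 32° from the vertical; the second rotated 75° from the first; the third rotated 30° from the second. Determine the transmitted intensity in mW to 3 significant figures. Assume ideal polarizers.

I ≈ 20.6 mW

Unpolarized light through the first polarizer → I₁ = 820 mW/2 = 410 mW, polarized at 32°.
I₂ = I₁ · cos²(75°) = 410 · 0.06699 = 27.46 mW.
I₃ = I₂ · cos²(30°) = 27.46 · 0.75 = 20.6 mW.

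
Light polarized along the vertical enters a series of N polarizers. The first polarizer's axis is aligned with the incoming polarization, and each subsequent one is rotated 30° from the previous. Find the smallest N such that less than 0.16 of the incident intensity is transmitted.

N = 8

First polarizer is aligned with the polarization: full transmission.
Each further stage multiplies by cos²(30°) = 0.75.
After N polarizers: T = 0.75^(N−1). Require T < 0.16 ⇒ N−1 > ln(0.16)/ln(0.75) = 6.37, so N−1 ≥ 7 and N = 8.
Check: N=8 gives T = 0.1335 < 0.16; N=7 gives T = 0.178.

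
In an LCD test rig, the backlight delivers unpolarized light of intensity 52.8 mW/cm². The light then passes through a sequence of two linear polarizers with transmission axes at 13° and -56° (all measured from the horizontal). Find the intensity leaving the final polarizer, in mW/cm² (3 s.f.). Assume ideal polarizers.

Unpolarized light through the first polarizer → I₁ = 52.8 mW/cm²/2 = 26.4 mW/cm², polarized at 13°.
I₂ = I₁ · cos²(69°) = 26.4 · 0.1284 = 3.39 mW/cm².

I ≈ 3.39 mW/cm²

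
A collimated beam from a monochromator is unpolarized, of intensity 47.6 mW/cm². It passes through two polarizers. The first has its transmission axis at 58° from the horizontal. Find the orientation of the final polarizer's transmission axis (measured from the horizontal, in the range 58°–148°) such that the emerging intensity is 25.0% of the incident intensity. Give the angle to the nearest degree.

Unpolarized light through the first polarizer → I₁ = ½ I₀, now polarized at 58°.
Need I₂/I₀ = 0.25, so cos²(θ − 58°) = 0.25 / 0.5 = 0.5.
θ − 58° = arccos(√0.5) = 45.0°, giving θ ≈ 58 + 45.0 = 103.0°.

θ ≈ 103°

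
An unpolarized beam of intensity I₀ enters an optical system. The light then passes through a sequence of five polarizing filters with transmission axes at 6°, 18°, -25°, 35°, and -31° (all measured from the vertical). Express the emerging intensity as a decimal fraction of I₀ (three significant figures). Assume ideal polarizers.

≈ 0.0106 I₀

Unpolarized light through the first polarizer → I₁ = ½ I₀, now polarized at 6°.
I₂ = I₁ cos²(18° − 6°) = 0.5 I₀ · cos²(12°) = 0.4784 I₀.
I₃ = I₂ cos²(-25° − 18°) = 0.4784 I₀ · cos²(43°) = 0.2559 I₀.
I₄ = I₃ cos²(35° + 25°) = 0.2559 I₀ · cos²(60°) = 0.06397 I₀.
I₅ = I₄ cos²(-31° − 35°) = 0.06397 I₀ · cos²(66°) = 0.01058 I₀.
Transmitted fraction = 0.01058.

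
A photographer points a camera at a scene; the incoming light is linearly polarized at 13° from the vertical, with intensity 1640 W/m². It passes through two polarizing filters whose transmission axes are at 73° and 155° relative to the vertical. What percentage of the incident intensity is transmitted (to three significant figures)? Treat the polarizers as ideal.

≈ 0.484%

I₁ = 1640 W/m² · cos²(60°) = 410 W/m².
I₂ = I₁ · cos²(82°) = 410 · 0.01937 = 7.941 W/m².
That is 0.4842% of the incident intensity.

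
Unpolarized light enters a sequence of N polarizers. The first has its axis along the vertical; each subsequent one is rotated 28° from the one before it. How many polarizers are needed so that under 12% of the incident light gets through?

N = 7

First polarizer halves the unpolarized light: factor 1/2.
Each further stage multiplies by cos²(28°) = 0.7796.
After N polarizers: T = 0.5·0.7796^(N−1). Require T < 0.12 ⇒ N−1 > ln(0.12/0.5)/ln(0.7796) = 5.73, so N−1 ≥ 6 and N = 7.
Check: N=7 gives T = 0.1123 < 0.12; N=6 gives T = 0.144.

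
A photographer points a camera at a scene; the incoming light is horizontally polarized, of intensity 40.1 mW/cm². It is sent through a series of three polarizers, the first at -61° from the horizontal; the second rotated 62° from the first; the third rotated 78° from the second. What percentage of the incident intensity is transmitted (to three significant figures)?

I₁ = 40.1 mW/cm² · cos²(61°) = 9.425 mW/cm².
I₂ = I₁ · cos²(62°) = 9.425 · 0.2204 = 2.077 mW/cm².
I₃ = I₂ · cos²(78°) = 2.077 · 0.04323 = 0.0898 mW/cm².
That is 0.2239% of the incident intensity.

≈ 0.224%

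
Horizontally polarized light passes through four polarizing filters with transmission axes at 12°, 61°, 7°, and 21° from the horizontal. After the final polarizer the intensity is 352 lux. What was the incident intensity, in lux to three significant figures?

I₀ ≈ 2630 lux

I₁ = I₀ cos²(12° − 0°) = I₀ cos²(12°) = 0.9568 I₀.
I₂ = I₁ cos²(61° − 12°) = 0.9568 I₀ · cos²(49°) = 0.4118 I₀.
I₃ = I₂ cos²(7° − 61°) = 0.4118 I₀ · cos²(54°) = 0.1423 I₀.
I₄ = I₃ cos²(21° − 7°) = 0.1423 I₀ · cos²(14°) = 0.1339 I₀.
So 352 lux = 0.1339 I₀, giving I₀ = 352/0.1339 = 2628 lux.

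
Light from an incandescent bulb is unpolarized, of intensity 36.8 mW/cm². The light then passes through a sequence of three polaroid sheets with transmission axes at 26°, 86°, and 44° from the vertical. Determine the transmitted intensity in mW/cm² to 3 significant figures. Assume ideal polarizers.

I ≈ 2.54 mW/cm²

Unpolarized light through the first polarizer → I₁ = 36.8 mW/cm²/2 = 18.4 mW/cm², polarized at 26°.
I₂ = I₁ · cos²(60°) = 18.4 · 0.25 = 4.6 mW/cm².
I₃ = I₂ · cos²(42°) = 4.6 · 0.5523 = 2.54 mW/cm².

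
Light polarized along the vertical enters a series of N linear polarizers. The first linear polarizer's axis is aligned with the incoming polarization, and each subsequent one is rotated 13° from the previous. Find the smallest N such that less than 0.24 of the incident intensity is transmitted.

N = 29

First polarizer is aligned with the polarization: full transmission.
Each further stage multiplies by cos²(13°) = 0.9494.
After N polarizers: T = 0.9494^(N−1). Require T < 0.24 ⇒ N−1 > ln(0.24)/ln(0.9494) = 27.48, so N−1 ≥ 28 and N = 29.
Check: N=29 gives T = 0.2336 < 0.24; N=28 gives T = 0.2461.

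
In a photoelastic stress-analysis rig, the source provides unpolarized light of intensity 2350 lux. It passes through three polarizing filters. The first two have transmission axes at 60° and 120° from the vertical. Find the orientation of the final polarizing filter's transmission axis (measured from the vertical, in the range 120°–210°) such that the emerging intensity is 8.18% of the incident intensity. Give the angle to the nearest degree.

θ ≈ 156°

Unpolarized light through the first polarizer → I₁ = ½ I₀, now polarized at 60°.
I₂ = I₁ cos²(120° − 60°) = 0.5 I₀ · cos²(60°) = 0.125 I₀.
Need I₃/I₀ = 0.0818, so cos²(θ − 120°) = 0.0818 / 0.125 = 0.6544.
θ − 120° = arccos(√0.6544) = 36.0°, giving θ ≈ 120 + 36.0 = 156.0°.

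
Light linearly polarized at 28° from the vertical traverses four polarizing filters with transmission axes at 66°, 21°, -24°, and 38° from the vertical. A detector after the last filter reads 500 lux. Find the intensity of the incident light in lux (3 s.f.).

By Malus's law, I₁ = I₀ cos²(66° − 28°) = I₀ cos²(38°) = 0.621 I₀.
I₂ = I₁ cos²(21° − 66°) = 0.621 I₀ · cos²(45°) = 0.3105 I₀.
I₃ = I₂ cos²(-24° − 21°) = 0.3105 I₀ · cos²(45°) = 0.1552 I₀.
I₄ = I₃ cos²(38° + 24°) = 0.1552 I₀ · cos²(62°) = 0.03422 I₀.
So 500 lux = 0.03422 I₀, giving I₀ = 500/0.03422 = 1.461e+04 lux.

I₀ ≈ 1.46e4 lux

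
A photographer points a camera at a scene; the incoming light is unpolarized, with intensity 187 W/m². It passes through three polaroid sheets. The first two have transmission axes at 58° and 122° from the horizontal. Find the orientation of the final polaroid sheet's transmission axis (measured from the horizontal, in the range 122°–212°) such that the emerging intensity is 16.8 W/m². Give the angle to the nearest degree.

θ ≈ 137°

Unpolarized light through the first polarizer → I₁ = ½ I₀, now polarized at 58°.
I₂ = I₁ cos²(122° − 58°) = 0.5 I₀ · cos²(64°) = 0.09608 I₀.
Target fraction: 16.8 / 187 W/m² = 0.08984 of I₀.
Need I₃/I₀ = 0.08984, so cos²(θ − 122°) = 0.08984 / 0.09608 = 0.935.
θ − 122° = arccos(√0.935) = 14.8°, giving θ ≈ 122 + 14.8 = 136.8°.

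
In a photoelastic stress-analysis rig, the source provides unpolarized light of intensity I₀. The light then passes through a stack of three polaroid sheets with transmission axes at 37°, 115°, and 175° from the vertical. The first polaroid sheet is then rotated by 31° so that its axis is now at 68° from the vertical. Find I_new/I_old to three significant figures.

Before rotation:
Unpolarized light through the first polarizer → I₁ = ½ I₀, now polarized at 37°.
I₂ = I₁ cos²(115° − 37°) = 0.5 I₀ · cos²(78°) = 0.02161 I₀.
I₃ = I₂ cos²(175° − 115°) = 0.02161 I₀ · cos²(60°) = 0.005403 I₀.
After rotation:
Unpolarized light through the first polarizer → I₁ = ½ I₀, now polarized at 68°.
I₂ = I₁ cos²(115° − 68°) = 0.5 I₀ · cos²(47°) = 0.2326 I₀.
I₃ = I₂ cos²(175° − 115°) = 0.2326 I₀ · cos²(60°) = 0.05814 I₀.
Ratio = 0.05814 / 0.005403 = 10.76.

I_new/I_old ≈ 10.8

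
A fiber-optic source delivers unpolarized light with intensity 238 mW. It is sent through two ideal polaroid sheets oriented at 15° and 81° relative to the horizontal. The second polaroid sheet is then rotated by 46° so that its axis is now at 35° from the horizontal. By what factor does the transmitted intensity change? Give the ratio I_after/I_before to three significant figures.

Before rotation:
Unpolarized light through the first polarizer → I₁ = ½ I₀, now polarized at 15°.
I₂ = I₁ cos²(81° − 15°) = 0.5 I₀ · cos²(66°) = 0.08272 I₀.
After rotation:
Unpolarized light through the first polarizer → I₁ = ½ I₀, now polarized at 15°.
I₂ = I₁ cos²(35° − 15°) = 0.5 I₀ · cos²(20°) = 0.4415 I₀.
Ratio = 0.4415 / 0.08272 = 5.338.

I_new/I_old ≈ 5.34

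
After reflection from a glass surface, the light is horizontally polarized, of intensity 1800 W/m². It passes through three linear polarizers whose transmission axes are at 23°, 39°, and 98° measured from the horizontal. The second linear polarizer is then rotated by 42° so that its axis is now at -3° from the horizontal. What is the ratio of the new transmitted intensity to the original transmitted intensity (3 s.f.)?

I_new/I_old ≈ 0.120

Before rotation:
By Malus's law, I₁ = I₀ cos²(23° − 0°) = I₀ cos²(23°) = 0.8473 I₀.
I₂ = I₁ cos²(39° − 23°) = 0.8473 I₀ · cos²(16°) = 0.783 I₀.
I₃ = I₂ cos²(98° − 39°) = 0.783 I₀ · cos²(59°) = 0.2077 I₀.
After rotation:
I₁ = I₀ cos²(23° − 0°) = I₀ cos²(23°) = 0.8473 I₀.
I₂ = I₁ cos²(-3° − 23°) = 0.8473 I₀ · cos²(26°) = 0.6845 I₀.
Angle between axes 2 and 3: 79°. I₃ = 0.6845 I₀ · cos²(79°) = 0.02492 I₀.
Ratio = 0.02492 / 0.2077 = 0.12.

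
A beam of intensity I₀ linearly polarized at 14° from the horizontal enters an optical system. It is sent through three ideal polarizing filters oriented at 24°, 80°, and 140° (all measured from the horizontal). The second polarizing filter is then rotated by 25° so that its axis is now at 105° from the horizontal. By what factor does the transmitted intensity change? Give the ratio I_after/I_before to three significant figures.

Before rotation:
I₁ = I₀ cos²(24° − 14°) = I₀ cos²(10°) = 0.9698 I₀.
I₂ = I₁ cos²(80° − 24°) = 0.9698 I₀ · cos²(56°) = 0.3033 I₀.
I₃ = I₂ cos²(140° − 80°) = 0.3033 I₀ · cos²(60°) = 0.07582 I₀.
After rotation:
I₁ = I₀ cos²(24° − 14°) = I₀ cos²(10°) = 0.9698 I₀.
I₂ = I₁ cos²(105° − 24°) = 0.9698 I₀ · cos²(81°) = 0.02373 I₀.
I₃ = I₂ cos²(140° − 105°) = 0.02373 I₀ · cos²(35°) = 0.01593 I₀.
Ratio = 0.01593 / 0.07582 = 0.2101.

I_new/I_old ≈ 0.210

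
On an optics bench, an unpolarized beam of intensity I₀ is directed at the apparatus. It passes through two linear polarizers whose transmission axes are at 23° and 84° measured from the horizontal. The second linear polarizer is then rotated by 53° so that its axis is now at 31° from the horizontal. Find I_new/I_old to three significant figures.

Before rotation:
Unpolarized light through the first polarizer → I₁ = ½ I₀, now polarized at 23°.
I₂ = I₁ cos²(84° − 23°) = 0.5 I₀ · cos²(61°) = 0.1175 I₀.
After rotation:
Unpolarized light through the first polarizer → I₁ = ½ I₀, now polarized at 23°.
I₂ = I₁ cos²(31° − 23°) = 0.5 I₀ · cos²(8°) = 0.4903 I₀.
Ratio = 0.4903 / 0.1175 = 4.172.

I_new/I_old ≈ 4.17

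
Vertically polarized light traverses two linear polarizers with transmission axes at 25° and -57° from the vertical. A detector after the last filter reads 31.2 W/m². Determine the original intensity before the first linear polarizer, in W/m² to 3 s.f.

I₀ ≈ 1960 W/m²

I₁ = I₀ cos²(25° − 0°) = I₀ cos²(25°) = 0.8214 I₀.
I₂ = I₁ cos²(-57° − 25°) = 0.8214 I₀ · cos²(82°) = 0.01591 I₀.
So 31.2 W/m² = 0.01591 I₀, giving I₀ = 31.2/0.01591 = 1961 W/m².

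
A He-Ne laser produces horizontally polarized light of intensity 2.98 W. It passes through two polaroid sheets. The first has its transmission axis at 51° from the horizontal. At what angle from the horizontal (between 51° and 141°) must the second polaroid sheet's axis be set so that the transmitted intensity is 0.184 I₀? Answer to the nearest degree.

I₁ = I₀ cos²(51° − 0°) = I₀ cos²(51°) = 0.396 I₀.
Need I₂/I₀ = 0.184, so cos²(θ − 51°) = 0.184 / 0.396 = 0.4646.
θ − 51° = arccos(√0.4646) = 47.0°, giving θ ≈ 51 + 47.0 = 98.0°.

θ ≈ 98°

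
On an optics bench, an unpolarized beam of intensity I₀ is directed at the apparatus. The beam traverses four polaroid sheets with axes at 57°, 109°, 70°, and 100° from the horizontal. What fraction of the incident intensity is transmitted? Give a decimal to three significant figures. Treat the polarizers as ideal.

≈ 0.0858 I₀

Unpolarized light through the first polarizer → I₁ = ½ I₀, now polarized at 57°.
I₂ = I₁ cos²(109° − 57°) = 0.5 I₀ · cos²(52°) = 0.1895 I₀.
I₃ = I₂ cos²(70° − 109°) = 0.1895 I₀ · cos²(39°) = 0.1145 I₀.
I₄ = I₃ cos²(100° − 70°) = 0.1145 I₀ · cos²(30°) = 0.08585 I₀.
Transmitted fraction = 0.08585.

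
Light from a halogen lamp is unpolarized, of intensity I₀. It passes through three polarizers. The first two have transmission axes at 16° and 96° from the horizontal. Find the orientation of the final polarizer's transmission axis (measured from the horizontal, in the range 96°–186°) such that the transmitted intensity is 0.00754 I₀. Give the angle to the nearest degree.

θ ≈ 141°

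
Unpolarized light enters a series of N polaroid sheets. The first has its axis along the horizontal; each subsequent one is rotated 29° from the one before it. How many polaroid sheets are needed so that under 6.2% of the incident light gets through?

N = 9

First polarizer halves the unpolarized light: factor 1/2.
Each further stage multiplies by cos²(29°) = 0.765.
After N polarizers: T = 0.5·0.765^(N−1). Require T < 0.062 ⇒ N−1 > ln(0.062/0.5)/ln(0.765) = 7.79, so N−1 ≥ 8 and N = 9.
Check: N=9 gives T = 0.05862 < 0.062; N=8 gives T = 0.07664.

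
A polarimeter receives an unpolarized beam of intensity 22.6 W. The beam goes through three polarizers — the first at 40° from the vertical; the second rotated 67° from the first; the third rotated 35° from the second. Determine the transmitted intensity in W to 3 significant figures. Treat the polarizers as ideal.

I ≈ 1.16 W

Unpolarized light through the first polarizer → I₁ = 22.6 W/2 = 11.3 W, polarized at 40°.
I₂ = I₁ · cos²(67°) = 11.3 · 0.1527 = 1.725 W.
I₃ = I₂ · cos²(35°) = 1.725 · 0.671 = 1.158 W.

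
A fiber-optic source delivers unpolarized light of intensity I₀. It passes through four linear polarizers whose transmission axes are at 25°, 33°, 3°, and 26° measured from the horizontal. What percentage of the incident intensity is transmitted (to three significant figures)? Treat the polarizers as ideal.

Unpolarized light through the first polarizer → I₁ = ½ I₀, now polarized at 25°.
I₂ = I₁ cos²(33° − 25°) = 0.5 I₀ · cos²(8°) = 0.4903 I₀.
I₃ = I₂ cos²(3° − 33°) = 0.4903 I₀ · cos²(30°) = 0.3677 I₀.
I₄ = I₃ cos²(26° − 3°) = 0.3677 I₀ · cos²(23°) = 0.3116 I₀.
That is 31.16% of the incident intensity.

≈ 31.2%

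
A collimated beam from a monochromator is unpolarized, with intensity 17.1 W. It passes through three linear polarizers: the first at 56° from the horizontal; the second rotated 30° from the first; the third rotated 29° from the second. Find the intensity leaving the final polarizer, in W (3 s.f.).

I ≈ 4.91 W

Unpolarized light through the first polarizer → I₁ = 17.1 W/2 = 8.55 W, polarized at 56°.
I₂ = I₁ · cos²(30°) = 8.55 · 0.75 = 6.413 W.
I₃ = I₂ · cos²(29°) = 6.413 · 0.765 = 4.905 W.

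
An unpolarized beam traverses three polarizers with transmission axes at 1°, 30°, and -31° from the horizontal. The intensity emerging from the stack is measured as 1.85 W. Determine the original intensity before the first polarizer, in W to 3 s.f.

I₀ ≈ 20.6 W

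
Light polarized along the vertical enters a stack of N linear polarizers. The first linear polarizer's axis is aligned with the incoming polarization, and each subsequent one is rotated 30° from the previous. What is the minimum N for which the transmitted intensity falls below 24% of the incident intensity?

N = 6

First polarizer is aligned with the polarization: full transmission.
Each further stage multiplies by cos²(30°) = 0.75.
After N polarizers: T = 0.75^(N−1). Require T < 0.24 ⇒ N−1 > ln(0.24)/ln(0.75) = 4.96, so N−1 ≥ 5 and N = 6.
Check: N=6 gives T = 0.2373 < 0.24; N=5 gives T = 0.3164.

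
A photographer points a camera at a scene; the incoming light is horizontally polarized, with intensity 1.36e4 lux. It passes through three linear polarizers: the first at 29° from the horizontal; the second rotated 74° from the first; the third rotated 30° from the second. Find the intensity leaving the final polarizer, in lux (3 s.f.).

I ≈ 593 lux

I₁ = 1.36e4 lux · cos²(29°) = 1.04e+04 lux.
I₂ = I₁ · cos²(74°) = 1.04e+04 · 0.07598 = 790.4 lux.
I₃ = I₂ · cos²(30°) = 790.4 · 0.75 = 592.8 lux.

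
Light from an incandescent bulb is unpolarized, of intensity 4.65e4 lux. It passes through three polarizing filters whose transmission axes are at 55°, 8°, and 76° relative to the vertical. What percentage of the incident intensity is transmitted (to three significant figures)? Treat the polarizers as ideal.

Unpolarized light through the first polarizer → I₁ = 4.65e4 lux/2 = 2.325e+04 lux, polarized at 55°.
I₂ = I₁ · cos²(47°) = 2.325e+04 · 0.4651 = 1.081e+04 lux.
I₃ = I₂ · cos²(68°) = 1.081e+04 · 0.1403 = 1518 lux.
That is 3.264% of the incident intensity.

≈ 3.26%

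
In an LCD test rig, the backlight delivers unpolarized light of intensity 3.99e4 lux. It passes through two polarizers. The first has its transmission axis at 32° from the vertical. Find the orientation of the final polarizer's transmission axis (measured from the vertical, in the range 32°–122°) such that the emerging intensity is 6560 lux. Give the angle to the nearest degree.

Unpolarized light through the first polarizer → I₁ = ½ I₀, now polarized at 32°.
Target fraction: 6560 / 3.99e4 lux = 0.1644 of I₀.
Need I₂/I₀ = 0.1644, so cos²(θ − 32°) = 0.1644 / 0.5 = 0.3288.
θ − 32° = arccos(√0.3288) = 55.0°, giving θ ≈ 32 + 55.0 = 87.0°.

θ ≈ 87°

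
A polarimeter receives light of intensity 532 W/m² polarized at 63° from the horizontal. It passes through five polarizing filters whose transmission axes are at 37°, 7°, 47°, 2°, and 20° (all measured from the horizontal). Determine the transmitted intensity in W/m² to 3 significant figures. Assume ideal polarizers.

I ≈ 85.5 W/m²

By Malus's law, I₁ = 532 W/m² · cos²(26°) = 429.8 W/m².
I₂ = I₁ · cos²(30°) = 429.8 · 0.75 = 322.3 W/m².
I₃ = I₂ · cos²(40°) = 322.3 · 0.5868 = 189.1 W/m².
I₄ = I₃ · cos²(45°) = 189.1 · 0.5 = 94.57 W/m².
I₅ = I₄ · cos²(18°) = 94.57 · 0.9045 = 85.54 W/m².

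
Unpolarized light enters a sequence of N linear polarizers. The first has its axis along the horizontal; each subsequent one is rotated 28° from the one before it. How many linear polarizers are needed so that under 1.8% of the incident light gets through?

First polarizer halves the unpolarized light: factor 1/2.
Each further stage multiplies by cos²(28°) = 0.7796.
After N polarizers: T = 0.5·0.7796^(N−1). Require T < 0.018 ⇒ N−1 > ln(0.018/0.5)/ln(0.7796) = 13.35, so N−1 ≥ 14 and N = 15.
Check: N=15 gives T = 0.01532 < 0.018; N=14 gives T = 0.01965.

N = 15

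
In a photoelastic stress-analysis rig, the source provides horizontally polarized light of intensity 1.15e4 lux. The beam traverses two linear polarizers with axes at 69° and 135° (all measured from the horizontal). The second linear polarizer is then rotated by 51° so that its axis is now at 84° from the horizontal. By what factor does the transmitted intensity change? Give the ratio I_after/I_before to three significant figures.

I_new/I_old ≈ 5.64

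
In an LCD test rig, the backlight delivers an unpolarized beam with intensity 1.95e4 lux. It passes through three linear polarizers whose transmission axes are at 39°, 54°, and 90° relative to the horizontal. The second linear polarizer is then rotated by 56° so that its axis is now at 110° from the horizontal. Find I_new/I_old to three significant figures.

Before rotation:
Unpolarized light through the first polarizer → I₁ = ½ I₀, now polarized at 39°.
I₂ = I₁ cos²(54° − 39°) = 0.5 I₀ · cos²(15°) = 0.4665 I₀.
I₃ = I₂ cos²(90° − 54°) = 0.4665 I₀ · cos²(36°) = 0.3053 I₀.
After rotation:
Unpolarized light through the first polarizer → I₁ = ½ I₀, now polarized at 39°.
I₂ = I₁ cos²(110° − 39°) = 0.5 I₀ · cos²(71°) = 0.053 I₀.
I₃ = I₂ cos²(90° − 110°) = 0.053 I₀ · cos²(20°) = 0.0468 I₀.
Ratio = 0.0468 / 0.3053 = 0.1533.

I_new/I_old ≈ 0.153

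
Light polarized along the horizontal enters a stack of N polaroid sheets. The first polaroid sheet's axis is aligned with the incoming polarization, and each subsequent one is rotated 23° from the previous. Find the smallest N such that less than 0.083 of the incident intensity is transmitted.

N = 17

First polarizer is aligned with the polarization: full transmission.
Each further stage multiplies by cos²(23°) = 0.8473.
After N polarizers: T = 0.8473^(N−1). Require T < 0.083 ⇒ N−1 > ln(0.083)/ln(0.8473) = 15.02, so N−1 ≥ 16 and N = 17.
Check: N=17 gives T = 0.0706 < 0.083; N=16 gives T = 0.08333.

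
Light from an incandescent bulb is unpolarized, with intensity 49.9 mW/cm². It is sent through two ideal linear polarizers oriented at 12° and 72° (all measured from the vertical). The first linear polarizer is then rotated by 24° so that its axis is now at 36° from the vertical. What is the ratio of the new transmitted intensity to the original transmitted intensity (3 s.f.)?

I_new/I_old ≈ 2.62

Before rotation:
Unpolarized light through the first polarizer → I₁ = ½ I₀, now polarized at 12°.
I₂ = I₁ cos²(72° − 12°) = 0.5 I₀ · cos²(60°) = 0.125 I₀.
After rotation:
Unpolarized light through the first polarizer → I₁ = ½ I₀, now polarized at 36°.
I₂ = I₁ cos²(72° − 36°) = 0.5 I₀ · cos²(36°) = 0.3273 I₀.
Ratio = 0.3273 / 0.125 = 2.618.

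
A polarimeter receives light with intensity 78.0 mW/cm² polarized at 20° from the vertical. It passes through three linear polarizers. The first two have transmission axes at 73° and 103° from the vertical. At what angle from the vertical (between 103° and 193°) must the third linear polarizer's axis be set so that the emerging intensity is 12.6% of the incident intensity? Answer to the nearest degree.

θ ≈ 150°

By Malus's law, I₁ = I₀ cos²(73° − 20°) = I₀ cos²(53°) = 0.3622 I₀.
I₂ = I₁ cos²(103° − 73°) = 0.3622 I₀ · cos²(30°) = 0.2716 I₀.
Need I₃/I₀ = 0.126, so cos²(θ − 103°) = 0.126 / 0.2716 = 0.4639.
θ − 103° = arccos(√0.4639) = 47.1°, giving θ ≈ 103 + 47.1 = 150.1°.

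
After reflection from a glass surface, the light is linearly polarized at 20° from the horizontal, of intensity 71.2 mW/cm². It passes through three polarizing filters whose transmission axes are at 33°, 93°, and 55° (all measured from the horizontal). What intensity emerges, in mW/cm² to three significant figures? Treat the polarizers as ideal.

By Malus's law, I₁ = 71.2 mW/cm² · cos²(13°) = 67.6 mW/cm².
I₂ = I₁ · cos²(60°) = 67.6 · 0.25 = 16.9 mW/cm².
I₃ = I₂ · cos²(38°) = 16.9 · 0.621 = 10.49 mW/cm².

I ≈ 10.5 mW/cm²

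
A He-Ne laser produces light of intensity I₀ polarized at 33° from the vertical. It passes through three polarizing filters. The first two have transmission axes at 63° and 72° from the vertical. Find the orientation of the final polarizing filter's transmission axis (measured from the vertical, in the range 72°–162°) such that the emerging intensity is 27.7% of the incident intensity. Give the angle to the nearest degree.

By Malus's law, I₁ = I₀ cos²(63° − 33°) = I₀ cos²(30°) = 0.75 I₀.
I₂ = I₁ cos²(72° − 63°) = 0.75 I₀ · cos²(9°) = 0.7316 I₀.
Need I₃/I₀ = 0.277, so cos²(θ − 72°) = 0.277 / 0.7316 = 0.3786.
θ − 72° = arccos(√0.3786) = 52.0°, giving θ ≈ 72 + 52.0 = 124.0°.

θ ≈ 124°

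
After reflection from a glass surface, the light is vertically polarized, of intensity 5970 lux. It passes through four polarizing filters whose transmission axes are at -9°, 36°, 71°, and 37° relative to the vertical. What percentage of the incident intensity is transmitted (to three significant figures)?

I₁ = 5970 lux · cos²(9°) = 5824 lux.
I₂ = I₁ · cos²(45°) = 5824 · 0.5 = 2912 lux.
I₃ = I₂ · cos²(35°) = 2912 · 0.671 = 1954 lux.
I₄ = I₃ · cos²(34°) = 1954 · 0.6873 = 1343 lux.
That is 22.5% of the incident intensity.

≈ 22.5%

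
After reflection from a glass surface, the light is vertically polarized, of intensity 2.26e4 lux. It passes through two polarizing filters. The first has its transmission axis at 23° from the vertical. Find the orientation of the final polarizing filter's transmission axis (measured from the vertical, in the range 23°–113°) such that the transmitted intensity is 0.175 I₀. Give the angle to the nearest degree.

θ ≈ 86°

I₁ = I₀ cos²(23° − 0°) = I₀ cos²(23°) = 0.8473 I₀.
Need I₂/I₀ = 0.175, so cos²(θ − 23°) = 0.175 / 0.8473 = 0.2065.
θ − 23° = arccos(√0.2065) = 63.0°, giving θ ≈ 23 + 63.0 = 86.0°.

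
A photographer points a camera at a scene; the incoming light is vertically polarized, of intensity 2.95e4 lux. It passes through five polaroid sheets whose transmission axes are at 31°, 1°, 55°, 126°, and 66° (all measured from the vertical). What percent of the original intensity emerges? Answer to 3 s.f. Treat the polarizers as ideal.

I₁ = 2.95e4 lux · cos²(31°) = 2.167e+04 lux.
I₂ = I₁ · cos²(30°) = 2.167e+04 · 0.75 = 1.626e+04 lux.
I₃ = I₂ · cos²(54°) = 1.626e+04 · 0.3455 = 5616 lux.
I₄ = I₃ · cos²(71°) = 5616 · 0.106 = 595.3 lux.
I₅ = I₄ · cos²(60°) = 595.3 · 0.25 = 148.8 lux.
That is 0.5045% of the incident intensity.

≈ 0.504%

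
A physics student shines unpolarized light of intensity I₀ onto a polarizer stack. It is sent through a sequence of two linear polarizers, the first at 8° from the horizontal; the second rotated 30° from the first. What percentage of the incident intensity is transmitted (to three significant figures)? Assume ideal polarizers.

Unpolarized light through the first polarizer → I₁ = ½ I₀, now polarized at 8°.
I₂ = I₁ cos²(30°) = 0.5 · 0.75 I₀ = 0.375 I₀.
That is 37.5% of the incident intensity.

≈ 37.5%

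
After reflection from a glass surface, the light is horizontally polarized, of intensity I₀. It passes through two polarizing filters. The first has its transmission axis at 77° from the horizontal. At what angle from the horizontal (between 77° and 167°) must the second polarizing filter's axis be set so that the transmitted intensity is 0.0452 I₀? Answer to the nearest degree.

I₁ = I₀ cos²(77° − 0°) = I₀ cos²(77°) = 0.0506 I₀.
Need I₂/I₀ = 0.0452, so cos²(θ − 77°) = 0.0452 / 0.0506 = 0.8932.
θ − 77° = arccos(√0.8932) = 19.1°, giving θ ≈ 77 + 19.1 = 96.1°.

θ ≈ 96°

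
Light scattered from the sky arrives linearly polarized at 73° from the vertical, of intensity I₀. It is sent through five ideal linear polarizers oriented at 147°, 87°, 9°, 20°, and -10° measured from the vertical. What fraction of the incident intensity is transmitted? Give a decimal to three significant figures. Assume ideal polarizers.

≈ 0.000593 I₀

I₁ = I₀ cos²(147° − 73°) = I₀ cos²(74°) = 0.07598 I₀.
I₂ = I₁ cos²(87° − 147°) = 0.07598 I₀ · cos²(60°) = 0.01899 I₀.
I₃ = I₂ cos²(9° − 87°) = 0.01899 I₀ · cos²(78°) = 0.0008211 I₀.
I₄ = I₃ cos²(20° − 9°) = 0.0008211 I₀ · cos²(11°) = 0.0007912 I₀.
I₅ = I₄ cos²(-10° − 20°) = 0.0007912 I₀ · cos²(30°) = 0.0005934 I₀.
Transmitted fraction = 0.0005934.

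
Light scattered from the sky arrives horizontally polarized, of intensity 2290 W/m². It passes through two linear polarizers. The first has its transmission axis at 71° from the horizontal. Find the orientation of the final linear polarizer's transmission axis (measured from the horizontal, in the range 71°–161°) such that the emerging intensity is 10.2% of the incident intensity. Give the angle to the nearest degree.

By Malus's law, I₁ = I₀ cos²(71° − 0°) = I₀ cos²(71°) = 0.106 I₀.
Need I₂/I₀ = 0.102, so cos²(θ − 71°) = 0.102 / 0.106 = 0.9623.
θ − 71° = arccos(√0.9623) = 11.2°, giving θ ≈ 71 + 11.2 = 82.2°.

θ ≈ 82°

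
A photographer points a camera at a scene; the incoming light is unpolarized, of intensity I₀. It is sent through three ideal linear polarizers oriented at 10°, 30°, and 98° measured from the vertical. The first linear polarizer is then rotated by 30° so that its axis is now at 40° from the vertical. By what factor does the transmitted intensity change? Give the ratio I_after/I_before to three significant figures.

Before rotation:
Unpolarized light through the first polarizer → I₁ = ½ I₀, now polarized at 10°.
I₂ = I₁ cos²(30° − 10°) = 0.5 I₀ · cos²(20°) = 0.4415 I₀.
I₃ = I₂ cos²(98° − 30°) = 0.4415 I₀ · cos²(68°) = 0.06196 I₀.
After rotation:
Unpolarized light through the first polarizer → I₁ = ½ I₀, now polarized at 40°.
I₂ = I₁ cos²(30° − 40°) = 0.5 I₀ · cos²(10°) = 0.4849 I₀.
I₃ = I₂ cos²(98° − 30°) = 0.4849 I₀ · cos²(68°) = 0.06805 I₀.
Ratio = 0.06805 / 0.06196 = 1.098.

I_new/I_old ≈ 1.10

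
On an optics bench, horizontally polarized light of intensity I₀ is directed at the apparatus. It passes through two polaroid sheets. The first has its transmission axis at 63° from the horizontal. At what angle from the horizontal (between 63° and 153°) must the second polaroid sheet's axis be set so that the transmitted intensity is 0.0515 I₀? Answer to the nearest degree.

θ ≈ 123°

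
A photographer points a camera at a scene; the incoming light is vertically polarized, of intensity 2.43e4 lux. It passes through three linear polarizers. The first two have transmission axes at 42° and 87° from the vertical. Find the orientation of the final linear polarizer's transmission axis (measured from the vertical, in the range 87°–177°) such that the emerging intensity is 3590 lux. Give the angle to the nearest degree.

θ ≈ 130°

By Malus's law, I₁ = I₀ cos²(42° − 0°) = I₀ cos²(42°) = 0.5523 I₀.
I₂ = I₁ cos²(87° − 42°) = 0.5523 I₀ · cos²(45°) = 0.2761 I₀.
Target fraction: 3590 / 2.43e4 lux = 0.1477 of I₀.
Need I₃/I₀ = 0.1477, so cos²(θ − 87°) = 0.1477 / 0.2761 = 0.535.
θ − 87° = arccos(√0.535) = 43.0°, giving θ ≈ 87 + 43.0 = 130.0°.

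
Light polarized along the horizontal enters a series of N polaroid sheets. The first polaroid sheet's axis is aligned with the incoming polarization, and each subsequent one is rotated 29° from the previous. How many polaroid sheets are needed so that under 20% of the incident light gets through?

First polarizer is aligned with the polarization: full transmission.
Each further stage multiplies by cos²(29°) = 0.765.
After N polarizers: T = 0.765^(N−1). Require T < 0.20 ⇒ N−1 > ln(0.20)/ln(0.765) = 6.01, so N−1 ≥ 7 and N = 8.
Check: N=8 gives T = 0.1533 < 0.20; N=7 gives T = 0.2004.

N = 8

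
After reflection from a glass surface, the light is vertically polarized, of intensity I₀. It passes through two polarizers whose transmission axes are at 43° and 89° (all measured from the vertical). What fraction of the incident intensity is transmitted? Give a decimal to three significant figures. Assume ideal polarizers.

≈ 0.258 I₀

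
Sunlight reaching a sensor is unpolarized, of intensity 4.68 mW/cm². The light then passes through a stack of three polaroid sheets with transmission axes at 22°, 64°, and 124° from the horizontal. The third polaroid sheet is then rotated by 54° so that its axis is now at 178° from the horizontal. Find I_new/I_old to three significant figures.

I_new/I_old ≈ 0.662

Before rotation:
Unpolarized light through the first polarizer → I₁ = ½ I₀, now polarized at 22°.
I₂ = I₁ cos²(64° − 22°) = 0.5 I₀ · cos²(42°) = 0.2761 I₀.
I₃ = I₂ cos²(124° − 64°) = 0.2761 I₀ · cos²(60°) = 0.06903 I₀.
After rotation:
Unpolarized light through the first polarizer → I₁ = ½ I₀, now polarized at 22°.
I₂ = I₁ cos²(64° − 22°) = 0.5 I₀ · cos²(42°) = 0.2761 I₀.
Angle between axes 2 and 3: 66°. I₃ = 0.2761 I₀ · cos²(66°) = 0.04568 I₀.
Ratio = 0.04568 / 0.06903 = 0.6617.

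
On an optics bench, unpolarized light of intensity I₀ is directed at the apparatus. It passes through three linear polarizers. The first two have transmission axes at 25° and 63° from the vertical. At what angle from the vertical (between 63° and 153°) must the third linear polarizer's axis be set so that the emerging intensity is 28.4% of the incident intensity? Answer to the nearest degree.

θ ≈ 80°

Unpolarized light through the first polarizer → I₁ = ½ I₀, now polarized at 25°.
I₂ = I₁ cos²(63° − 25°) = 0.5 I₀ · cos²(38°) = 0.3105 I₀.
Need I₃/I₀ = 0.284, so cos²(θ − 63°) = 0.284 / 0.3105 = 0.9147.
θ − 63° = arccos(√0.9147) = 17.0°, giving θ ≈ 63 + 17.0 = 80.0°.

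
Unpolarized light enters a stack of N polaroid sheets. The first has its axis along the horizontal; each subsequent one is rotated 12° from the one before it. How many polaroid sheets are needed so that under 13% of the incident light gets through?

N = 32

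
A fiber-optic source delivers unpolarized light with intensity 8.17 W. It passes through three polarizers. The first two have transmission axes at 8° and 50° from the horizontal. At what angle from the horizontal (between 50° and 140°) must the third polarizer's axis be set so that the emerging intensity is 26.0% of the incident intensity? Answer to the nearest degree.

θ ≈ 64°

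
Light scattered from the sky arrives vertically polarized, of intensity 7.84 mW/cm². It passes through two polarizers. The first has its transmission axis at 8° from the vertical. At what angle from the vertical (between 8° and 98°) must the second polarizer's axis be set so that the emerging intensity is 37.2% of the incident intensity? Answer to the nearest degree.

By Malus's law, I₁ = I₀ cos²(8° − 0°) = I₀ cos²(8°) = 0.9806 I₀.
Need I₂/I₀ = 0.372, so cos²(θ − 8°) = 0.372 / 0.9806 = 0.3793.
θ − 8° = arccos(√0.3793) = 52.0°, giving θ ≈ 8 + 52.0 = 60.0°.

θ ≈ 60°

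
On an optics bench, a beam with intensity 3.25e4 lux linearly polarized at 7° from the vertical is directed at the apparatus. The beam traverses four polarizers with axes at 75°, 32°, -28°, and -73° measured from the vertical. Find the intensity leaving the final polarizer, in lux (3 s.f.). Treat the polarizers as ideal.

I ≈ 305 lux

I₁ = 3.25e4 lux · cos²(68°) = 4561 lux.
I₂ = I₁ · cos²(43°) = 4561 · 0.5349 = 2439 lux.
I₃ = I₂ · cos²(60°) = 2439 · 0.25 = 609.9 lux.
I₄ = I₃ · cos²(45°) = 609.9 · 0.5 = 304.9 lux.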